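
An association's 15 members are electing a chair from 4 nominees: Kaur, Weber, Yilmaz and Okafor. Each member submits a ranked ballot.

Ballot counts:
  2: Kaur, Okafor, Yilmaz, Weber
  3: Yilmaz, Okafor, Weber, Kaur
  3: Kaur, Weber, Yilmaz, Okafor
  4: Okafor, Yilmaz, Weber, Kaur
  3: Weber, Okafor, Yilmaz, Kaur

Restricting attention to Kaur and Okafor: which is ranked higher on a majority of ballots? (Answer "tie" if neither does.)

Okafor

Ballots ranking Kaur above Okafor: 2 + 3 = 5.
Ballots ranking Okafor above Kaur: 15 − 5 = 10.
Okafor wins the head-to-head 10–5.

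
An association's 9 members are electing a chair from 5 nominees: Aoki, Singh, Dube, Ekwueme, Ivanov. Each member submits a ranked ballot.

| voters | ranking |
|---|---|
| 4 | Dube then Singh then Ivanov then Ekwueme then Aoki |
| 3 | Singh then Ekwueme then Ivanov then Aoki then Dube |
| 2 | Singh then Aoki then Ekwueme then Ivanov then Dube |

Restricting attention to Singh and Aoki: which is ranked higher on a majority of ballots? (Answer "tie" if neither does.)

Singh

Ballots ranking Singh above Aoki: 4 + 3 + 2 = 9.
Ballots ranking Aoki above Singh: 9 − 9 = 0.
Singh wins the head-to-head 9–0.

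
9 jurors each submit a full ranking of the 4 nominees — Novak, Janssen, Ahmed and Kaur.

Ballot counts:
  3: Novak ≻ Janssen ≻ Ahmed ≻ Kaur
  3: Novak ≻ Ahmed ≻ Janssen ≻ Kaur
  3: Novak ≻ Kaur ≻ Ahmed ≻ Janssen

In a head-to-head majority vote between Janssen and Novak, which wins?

No ballot ranks Janssen above Novak: 0.
Ballots ranking Novak above Janssen: 9 − 0 = 9.
Novak wins the head-to-head 9–0.

Novak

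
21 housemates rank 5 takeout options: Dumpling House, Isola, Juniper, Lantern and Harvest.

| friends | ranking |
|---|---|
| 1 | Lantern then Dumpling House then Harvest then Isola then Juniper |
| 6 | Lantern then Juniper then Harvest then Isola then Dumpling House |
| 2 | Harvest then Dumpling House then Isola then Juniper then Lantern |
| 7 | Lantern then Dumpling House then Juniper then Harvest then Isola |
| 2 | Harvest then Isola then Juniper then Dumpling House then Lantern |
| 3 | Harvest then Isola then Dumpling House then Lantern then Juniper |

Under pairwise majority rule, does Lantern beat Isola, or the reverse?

Ballots ranking Lantern above Isola: 1 + 6 + 7 = 14.
Ballots ranking Isola above Lantern: 21 − 14 = 7.
Lantern wins the head-to-head 14–7.

Lantern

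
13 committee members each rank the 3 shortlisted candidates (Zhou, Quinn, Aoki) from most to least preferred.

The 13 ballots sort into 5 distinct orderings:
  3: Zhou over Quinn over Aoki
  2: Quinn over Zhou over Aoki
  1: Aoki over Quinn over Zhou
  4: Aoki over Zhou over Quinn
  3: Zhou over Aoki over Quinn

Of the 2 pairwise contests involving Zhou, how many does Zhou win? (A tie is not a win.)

Zhou against each rival (13 committee members):
Zhou vs Quinn: Zhou, 10–3.
Zhou vs Aoki: 3+2+3 = 8 for Zhou, 5 for Aoki — Zhou by 8–5.
Zhou beats Quinn, Aoki — 2 pairwise wins.

2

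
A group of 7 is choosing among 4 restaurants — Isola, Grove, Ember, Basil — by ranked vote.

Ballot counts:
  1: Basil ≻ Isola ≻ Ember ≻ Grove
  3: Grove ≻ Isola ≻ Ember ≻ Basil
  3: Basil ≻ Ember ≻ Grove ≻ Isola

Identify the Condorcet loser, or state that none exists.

Head-to-head results (7 friends):
Isola vs Grove: Grove, 6–1.
Isola–Ember: Isola 4–3.
Isola–Basil: Basil 4–3.
Grove vs Ember: Grove is ranked higher on 3 ballots, Ember on 4. Ember wins 4–3.
Grove vs Basil: 3 for Grove, 4 for Basil — Basil by 4–3.
Ember vs Basil: Basil, 4–3.
No restaurant is winless: Isola beats Ember; Grove beats Isola; Ember beats Grove; Basil beats Isola. There is no Condorcet loser.

none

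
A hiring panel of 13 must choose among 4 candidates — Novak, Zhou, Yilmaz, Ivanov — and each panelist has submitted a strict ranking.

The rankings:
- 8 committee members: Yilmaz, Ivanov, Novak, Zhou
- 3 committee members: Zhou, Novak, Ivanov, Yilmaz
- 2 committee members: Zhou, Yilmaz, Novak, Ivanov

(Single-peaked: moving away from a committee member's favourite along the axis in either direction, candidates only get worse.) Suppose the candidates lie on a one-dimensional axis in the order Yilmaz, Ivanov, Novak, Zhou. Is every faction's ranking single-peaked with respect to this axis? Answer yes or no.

Axis positions: Yilmaz=1, Ivanov=2, Novak=3, Zhou=4.
Faction 1 (peak Yilmaz at position 1): ranking walks positions 1-2-3-4, expanding outward from the peak — single-peaked.
Faction 2 (peak Zhou at position 4): ranking walks positions 4-3-2-1, expanding outward from the peak — single-peaked.
Faction 3: ranking walks positions 4-1-3-2; Yilmaz is ranked above Novak even though Novak lies between Yilmaz and the peak Zhou on the axis — preferences dip and rise again. Not single-peaked.
Faction 3 violates single-peakedness, so the profile is not single-peaked on this axis.

no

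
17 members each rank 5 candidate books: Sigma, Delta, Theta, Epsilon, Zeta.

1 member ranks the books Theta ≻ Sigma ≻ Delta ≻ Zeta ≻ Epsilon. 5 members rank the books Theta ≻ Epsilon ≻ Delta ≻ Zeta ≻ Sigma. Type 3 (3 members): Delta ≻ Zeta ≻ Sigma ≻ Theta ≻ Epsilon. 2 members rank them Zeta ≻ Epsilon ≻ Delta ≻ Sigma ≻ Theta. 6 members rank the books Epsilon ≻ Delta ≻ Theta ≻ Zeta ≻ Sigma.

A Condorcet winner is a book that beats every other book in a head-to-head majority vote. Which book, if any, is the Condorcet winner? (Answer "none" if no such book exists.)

Check each pair by majority over 17 ballots:
Sigma vs Delta: 1 to 16, Delta.
Sigma vs Theta: Sigma is ranked higher on 3+2 = 5 ballots, Theta on 12. Theta wins 12–5.
Sigma vs Epsilon: Sigma is ranked higher on 1+3 = 4 ballots, Epsilon on 13. Epsilon wins 13–4.
Sigma vs Zeta: 1 to 16, Zeta.
Delta vs Theta: Delta is ranked higher on 3+2+6 = 11 ballots, Theta on 6. Delta wins 11–6.
Delta vs Epsilon: Delta preferred on 1+3 = 4 ballots; Epsilon wins 13–4.
Delta vs Zeta: 1+5+3+6 = 15 for Delta, 2 for Zeta — Delta by 15–2.
Theta vs Epsilon: Theta is ranked higher on 1+5+3 = 9 ballots, Epsilon on 8. Theta wins 9–8.
Theta vs Zeta: 12 to 5, Theta.
Epsilon vs Zeta: 5+6 = 11 for Epsilon, 6 for Zeta — Epsilon by 11–6.
No book is unbeaten: Sigma loses to Delta; Delta loses to Epsilon; Theta loses to Delta; Epsilon loses to Theta; Zeta loses to Delta. In particular Delta > Theta > Epsilon > Delta is a majority cycle — no Condorcet winner exists.

none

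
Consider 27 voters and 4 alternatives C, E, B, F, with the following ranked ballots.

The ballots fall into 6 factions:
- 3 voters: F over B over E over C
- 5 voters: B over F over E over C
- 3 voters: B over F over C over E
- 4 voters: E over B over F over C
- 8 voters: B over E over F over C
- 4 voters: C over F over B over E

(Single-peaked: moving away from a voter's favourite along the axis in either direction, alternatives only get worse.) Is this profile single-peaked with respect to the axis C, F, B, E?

Axis positions: C=1, F=2, B=3, E=4.
Faction 1 (peak F at position 2): ranking walks positions 2-3-4-1, expanding outward from the peak — single-peaked.
Faction 2 (peak B at position 3): ranking walks positions 3-2-4-1, expanding outward from the peak — single-peaked.
Faction 3 (peak B at position 3): ranking walks positions 3-2-1-4, expanding outward from the peak — single-peaked.
Faction 4 (peak E at position 4): ranking walks positions 4-3-2-1, expanding outward from the peak — single-peaked.
Faction 5 (peak B at position 3): ranking walks positions 3-4-2-1, expanding outward from the peak — single-peaked.
Faction 6 (peak C at position 1): ranking walks positions 1-2-3-4, expanding outward from the peak — single-peaked.
Every ranking is single-peaked on this axis.

yes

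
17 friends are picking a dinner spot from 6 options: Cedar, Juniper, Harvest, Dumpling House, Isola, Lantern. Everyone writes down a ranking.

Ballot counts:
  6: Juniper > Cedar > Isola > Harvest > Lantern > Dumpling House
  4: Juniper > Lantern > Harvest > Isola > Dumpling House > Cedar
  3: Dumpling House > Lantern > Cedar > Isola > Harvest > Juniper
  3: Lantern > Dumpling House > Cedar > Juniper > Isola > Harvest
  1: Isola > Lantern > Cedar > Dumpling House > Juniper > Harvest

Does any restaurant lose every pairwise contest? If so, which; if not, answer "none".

none

Pairwise majorities:
Cedar vs Juniper: Juniper wins 10–7.
Cedar vs Harvest: Cedar is ranked higher on 6+3+3+1 = 13 ballots, Harvest on 4. Cedar wins 13–4.
Cedar vs Dumpling House: Dumpling House wins 10–7.
Cedar–Isola: Cedar 12–5.
Cedar–Lantern: Lantern 11–6.
Juniper vs Harvest: 14 to 3, Juniper.
Juniper vs Dumpling House: 6+4 = 10 for Juniper, 7 for Dumpling House — Juniper by 10–7.
Juniper–Isola: Juniper 13–4.
Juniper vs Lantern: Juniper wins 10–7.
Harvest–Dumpling House: Harvest 10–7.
Harvest vs Isola: Isola wins 13–4.
Harvest vs Lantern: 6 for Harvest, 11 for Lantern — Lantern by 11–6.
Dumpling House vs Isola: 6 to 11, Isola.
Dumpling House vs Lantern: Dumpling House preferred on 3 ballots; Lantern wins 14–3.
Isola vs Lantern: 7 to 10, Lantern.
Every restaurant wins at least one matchup (Cedar beats Harvest; Juniper beats Cedar; Harvest beats Dumpling House; Dumpling House beats Cedar; Isola beats Harvest; Lantern beats Cedar), so there is no Condorcet loser.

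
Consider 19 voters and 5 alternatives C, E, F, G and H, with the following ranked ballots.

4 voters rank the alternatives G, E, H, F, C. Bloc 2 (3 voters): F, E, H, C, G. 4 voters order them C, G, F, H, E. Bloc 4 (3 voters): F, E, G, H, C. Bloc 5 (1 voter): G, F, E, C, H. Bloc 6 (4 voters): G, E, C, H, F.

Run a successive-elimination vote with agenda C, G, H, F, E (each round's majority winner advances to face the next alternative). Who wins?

Round 1: C vs G — 7–12, G advances.
Round 2: G vs H — 16–3, G advances.
Round 3: G vs F — 13–6, G advances.
Round 4: G vs E — 13–6, G advances.
G survives the agenda.

G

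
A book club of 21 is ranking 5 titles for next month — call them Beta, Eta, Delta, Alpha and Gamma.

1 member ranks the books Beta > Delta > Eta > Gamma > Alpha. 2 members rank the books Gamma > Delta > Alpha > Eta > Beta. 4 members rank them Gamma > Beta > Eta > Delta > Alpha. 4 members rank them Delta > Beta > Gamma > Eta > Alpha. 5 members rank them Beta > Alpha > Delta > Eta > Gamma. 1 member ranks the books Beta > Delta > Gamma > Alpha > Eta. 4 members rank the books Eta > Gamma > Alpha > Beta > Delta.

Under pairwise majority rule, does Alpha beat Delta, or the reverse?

Delta

Ballots ranking Alpha above Delta: 5 + 4 = 9.
Ballots ranking Delta above Alpha: 21 − 9 = 12.
Delta wins the head-to-head 12–9.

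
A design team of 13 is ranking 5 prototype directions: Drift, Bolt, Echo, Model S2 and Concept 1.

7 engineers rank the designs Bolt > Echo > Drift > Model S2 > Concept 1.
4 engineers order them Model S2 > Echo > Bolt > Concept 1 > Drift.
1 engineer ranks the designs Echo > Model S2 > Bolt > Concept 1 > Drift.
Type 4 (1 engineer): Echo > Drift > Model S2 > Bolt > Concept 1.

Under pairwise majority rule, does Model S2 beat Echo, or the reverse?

Echo

Ballots ranking Model S2 above Echo: 4.
Ballots ranking Echo above Model S2: 13 − 4 = 9.
Echo wins the head-to-head 9–4.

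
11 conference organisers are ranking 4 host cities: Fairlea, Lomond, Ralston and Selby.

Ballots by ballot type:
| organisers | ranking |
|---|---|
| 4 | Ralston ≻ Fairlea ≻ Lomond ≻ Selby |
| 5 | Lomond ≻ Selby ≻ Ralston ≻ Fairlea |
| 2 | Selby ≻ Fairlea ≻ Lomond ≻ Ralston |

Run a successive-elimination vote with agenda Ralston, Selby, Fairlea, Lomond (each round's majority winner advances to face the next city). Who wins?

Lomond

Round 1: Ralston vs Selby — 4–7, Selby advances.
Round 2: Selby vs Fairlea — 7–4, Selby advances.
Round 3: Selby vs Lomond — 2–9, Lomond advances.
Lomond survives the agenda.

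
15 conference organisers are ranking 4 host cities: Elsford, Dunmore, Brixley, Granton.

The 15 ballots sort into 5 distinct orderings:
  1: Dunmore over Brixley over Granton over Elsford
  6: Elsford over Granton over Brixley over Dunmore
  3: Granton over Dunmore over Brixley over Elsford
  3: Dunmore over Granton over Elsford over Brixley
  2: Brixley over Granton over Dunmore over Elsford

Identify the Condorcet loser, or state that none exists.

Pairwise majorities:
Elsford vs Dunmore: Dunmore, 9–6.
Elsford vs Brixley: Elsford wins 9–6.
Elsford vs Granton: Elsford is ranked higher on 6 ballots, Granton on 9. Granton wins 9–6.
Dunmore vs Brixley: 7 to 8, Brixley.
Dunmore vs Granton: Granton, 11–4.
Brixley vs Granton: Brixley is ranked higher on 1+2 = 3 ballots, Granton on 12. Granton wins 12–3.
Every city wins at least one matchup (Elsford beats Brixley; Dunmore beats Elsford; Brixley beats Dunmore; Granton beats Elsford), so there is no Condorcet loser.

none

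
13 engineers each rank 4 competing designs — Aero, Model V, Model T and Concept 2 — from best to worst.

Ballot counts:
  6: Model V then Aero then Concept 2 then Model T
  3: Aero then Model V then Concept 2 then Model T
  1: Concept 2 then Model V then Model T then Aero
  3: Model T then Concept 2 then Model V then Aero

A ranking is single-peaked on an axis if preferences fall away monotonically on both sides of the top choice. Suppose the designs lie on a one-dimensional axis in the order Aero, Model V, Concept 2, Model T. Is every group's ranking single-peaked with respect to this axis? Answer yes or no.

Axis positions: Aero=1, Model V=2, Concept 2=3, Model T=4.
Group 1 (peak Model V at position 2): ranking walks positions 2-1-3-4, expanding outward from the peak — single-peaked.
Group 2 (peak Aero at position 1): ranking walks positions 1-2-3-4, expanding outward from the peak — single-peaked.
Group 3 (peak Concept 2 at position 3): ranking walks positions 3-2-4-1, expanding outward from the peak — single-peaked.
Group 4 (peak Model T at position 4): ranking walks positions 4-3-2-1, expanding outward from the peak — single-peaked.
Every ranking is single-peaked on this axis.

yes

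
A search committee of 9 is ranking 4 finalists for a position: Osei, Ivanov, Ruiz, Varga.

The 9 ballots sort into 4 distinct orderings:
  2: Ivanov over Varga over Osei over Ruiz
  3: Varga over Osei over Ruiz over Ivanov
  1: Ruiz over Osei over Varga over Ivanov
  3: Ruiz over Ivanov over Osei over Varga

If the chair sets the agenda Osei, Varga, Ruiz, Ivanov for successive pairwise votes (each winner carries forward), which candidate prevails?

Ivanov

Round 1: Osei vs Varga — 4–5, Varga advances.
Round 2: Varga vs Ruiz — 5–4, Varga advances.
Round 3: Varga vs Ivanov — 4–5, Ivanov advances.
The agenda winner is Ivanov.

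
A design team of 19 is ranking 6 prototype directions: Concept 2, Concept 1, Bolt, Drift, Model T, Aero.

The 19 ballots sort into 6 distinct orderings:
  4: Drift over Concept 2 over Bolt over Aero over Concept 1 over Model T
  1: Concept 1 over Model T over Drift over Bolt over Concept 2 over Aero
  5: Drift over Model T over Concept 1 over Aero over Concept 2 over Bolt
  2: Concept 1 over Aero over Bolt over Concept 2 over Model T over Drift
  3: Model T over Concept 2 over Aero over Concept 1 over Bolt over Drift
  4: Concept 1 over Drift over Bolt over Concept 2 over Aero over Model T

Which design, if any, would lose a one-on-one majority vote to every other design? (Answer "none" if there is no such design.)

Model T

Pairwise majorities:
Concept 2 vs Concept 1: Concept 2 is ranked higher on 4+3 = 7 ballots, Concept 1 on 12. Concept 1 wins 12–7.
Concept 2 vs Bolt: Concept 2 is ranked higher on 4+5+3 = 12 ballots, Bolt on 7. Concept 2 wins 12–7.
Concept 2 vs Drift: Concept 2 preferred on 2+3 = 5 ballots; Drift wins 14–5.
Concept 2 vs Model T: Concept 2, 10–9.
Concept 2 vs Aero: Concept 2 wins 12–7.
Concept 1 vs Bolt: Concept 1 wins 15–4.
Concept 1 vs Drift: 10 to 9, Concept 1.
Concept 1 vs Model T: Concept 1, 11–8.
Concept 1 vs Aero: Concept 1, 12–7.
Bolt vs Drift: Drift wins 14–5.
Bolt vs Model T: Bolt is ranked higher on 4+2+4 = 10 ballots, Model T on 9. Bolt wins 10–9.
Bolt vs Aero: 9 to 10, Aero.
Drift vs Model T: Drift, 13–6.
Drift–Aero: Drift 14–5.
Model T vs Aero: 1+5+3 = 9 for Model T, 10 for Aero — Aero by 10–9.
Only Model T has no wins; Model T is the Condorcet loser.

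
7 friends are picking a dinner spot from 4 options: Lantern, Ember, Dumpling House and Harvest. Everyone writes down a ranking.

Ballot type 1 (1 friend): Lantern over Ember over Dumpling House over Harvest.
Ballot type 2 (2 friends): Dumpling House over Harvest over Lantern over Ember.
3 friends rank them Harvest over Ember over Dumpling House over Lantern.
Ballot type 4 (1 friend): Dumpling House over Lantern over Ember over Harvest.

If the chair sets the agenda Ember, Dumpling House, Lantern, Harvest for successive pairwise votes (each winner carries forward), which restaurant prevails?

Round 1: Ember vs Dumpling House — 4–3, Ember advances.
Round 2: Ember vs Lantern — 3–4, Lantern advances.
Round 3: Lantern vs Harvest — 2–5, Harvest advances.
The agenda winner is Harvest.

Harvest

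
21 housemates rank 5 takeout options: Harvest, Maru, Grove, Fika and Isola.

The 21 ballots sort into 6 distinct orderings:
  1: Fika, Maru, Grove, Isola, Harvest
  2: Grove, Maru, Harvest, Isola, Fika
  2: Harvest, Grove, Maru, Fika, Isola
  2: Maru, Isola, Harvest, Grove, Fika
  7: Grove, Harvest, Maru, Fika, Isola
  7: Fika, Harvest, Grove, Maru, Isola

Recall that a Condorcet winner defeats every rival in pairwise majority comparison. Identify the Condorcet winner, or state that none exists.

Harvest

Head-to-head results (21 friends):
Harvest vs Maru: 16 to 5, Harvest.
Harvest vs Grove: Harvest preferred on 2+2+7 = 11 ballots; Harvest wins 11–10.
Harvest vs Fika: Harvest is ranked higher on 2+2+2+7 = 13 ballots, Fika on 8. Harvest wins 13–8.
Harvest vs Isola: 18 to 3, Harvest.
Maru vs Grove: 1+2 = 3 for Maru, 18 for Grove — Grove by 18–3.
Maru vs Fika: Maru is ranked higher on 2+2+2+7 = 13 ballots, Fika on 8. Maru wins 13–8.
Maru vs Isola: 1+2+2+2+7+7 = 21 for Maru, 0 for Isola — Maru by 21–0.
Grove vs Fika: Grove is ranked higher on 2+2+2+7 = 13 ballots, Fika on 8. Grove wins 13–8.
Grove vs Isola: 19 to 2, Grove.
Fika vs Isola: Fika is ranked higher on 1+2+7+7 = 17 ballots, Isola on 4. Fika wins 17–4.
Harvest defeats every rival head-to-head and is the Condorcet winner.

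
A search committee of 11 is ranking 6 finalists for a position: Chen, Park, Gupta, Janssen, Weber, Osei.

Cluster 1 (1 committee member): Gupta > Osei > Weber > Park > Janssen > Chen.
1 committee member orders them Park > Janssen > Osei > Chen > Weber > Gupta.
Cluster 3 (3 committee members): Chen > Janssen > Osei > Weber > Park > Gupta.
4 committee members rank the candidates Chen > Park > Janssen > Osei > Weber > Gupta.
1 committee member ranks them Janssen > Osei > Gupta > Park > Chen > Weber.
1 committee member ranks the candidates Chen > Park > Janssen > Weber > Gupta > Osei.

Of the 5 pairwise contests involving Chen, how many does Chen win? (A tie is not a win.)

5

Chen against each rival (11 committee members):
Chen vs Park: Chen wins 8–3.
Chen vs Gupta: Chen preferred on 1+3+4+1 = 9 ballots; Chen wins 9–2.
Chen–Janssen: Chen 8–3.
Chen vs Weber: Chen, 10–1.
Chen vs Osei: Chen wins 8–3.
Chen beats Park, Gupta, Janssen, Weber, Osei — 5 pairwise wins.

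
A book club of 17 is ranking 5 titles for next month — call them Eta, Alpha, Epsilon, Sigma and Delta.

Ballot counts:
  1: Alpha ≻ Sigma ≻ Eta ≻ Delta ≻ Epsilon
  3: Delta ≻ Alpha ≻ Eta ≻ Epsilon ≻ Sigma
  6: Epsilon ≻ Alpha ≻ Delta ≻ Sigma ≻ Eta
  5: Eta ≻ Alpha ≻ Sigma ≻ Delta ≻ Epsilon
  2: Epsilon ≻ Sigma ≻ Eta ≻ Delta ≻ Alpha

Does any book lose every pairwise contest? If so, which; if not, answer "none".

none

Head-to-head results (17 members):
Eta vs Alpha: Alpha wins 10–7.
Eta vs Epsilon: 9 to 8, Eta.
Eta vs Sigma: 3+5 = 8 for Eta, 9 for Sigma — Sigma by 9–8.
Eta–Delta: Delta 9–8.
Alpha vs Epsilon: Alpha, 9–8.
Alpha vs Sigma: Alpha, 15–2.
Alpha vs Delta: Alpha wins 12–5.
Epsilon vs Sigma: Epsilon, 11–6.
Epsilon vs Delta: 8 to 9, Delta.
Sigma vs Delta: Delta wins 9–8.
Every book wins at least one matchup (Eta beats Epsilon; Alpha beats Eta; Epsilon beats Sigma; Sigma beats Eta; Delta beats Eta), so there is no Condorcet loser.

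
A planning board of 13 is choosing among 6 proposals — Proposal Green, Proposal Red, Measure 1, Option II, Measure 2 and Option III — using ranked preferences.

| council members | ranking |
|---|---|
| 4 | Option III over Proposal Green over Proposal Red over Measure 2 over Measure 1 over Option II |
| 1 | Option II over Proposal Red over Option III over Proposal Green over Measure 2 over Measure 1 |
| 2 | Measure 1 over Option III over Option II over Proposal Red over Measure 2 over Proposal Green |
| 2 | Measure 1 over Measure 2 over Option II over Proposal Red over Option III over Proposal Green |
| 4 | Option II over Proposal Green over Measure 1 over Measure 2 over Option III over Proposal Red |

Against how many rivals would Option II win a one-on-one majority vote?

4

Option II against each rival (13 council members):
Option II vs Proposal Green: Option II is ranked higher on 1+2+2+4 = 9 ballots, Proposal Green on 4. Option II wins 9–4.
Option II–Proposal Red: Option II 9–4.
Option II vs Measure 1: 5 to 8, Measure 1.
Option II vs Measure 2: 7 to 6, Option II.
Option II vs Option III: 7 to 6, Option II.
Option II beats Proposal Green, Proposal Red, Measure 2, Option III; loses to Measure 1 — 4 pairwise wins.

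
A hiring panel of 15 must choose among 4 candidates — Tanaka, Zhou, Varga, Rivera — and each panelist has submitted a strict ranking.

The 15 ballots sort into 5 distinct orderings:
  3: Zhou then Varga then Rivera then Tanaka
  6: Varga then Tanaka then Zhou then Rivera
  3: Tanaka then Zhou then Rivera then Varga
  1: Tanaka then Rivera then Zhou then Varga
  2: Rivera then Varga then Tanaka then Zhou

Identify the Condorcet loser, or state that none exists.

Pairwise majorities:
Tanaka vs Zhou: 6+3+1+2 = 12 for Tanaka, 3 for Zhou — Tanaka by 12–3.
Tanaka vs Varga: 4 to 11, Varga.
Tanaka vs Rivera: Tanaka wins 10–5.
Zhou vs Varga: Zhou is ranked higher on 3+3+1 = 7 ballots, Varga on 8. Varga wins 8–7.
Zhou vs Rivera: Zhou wins 12–3.
Varga vs Rivera: Varga, 9–6.
Rivera loses to every other candidate — it is the Condorcet loser.

Rivera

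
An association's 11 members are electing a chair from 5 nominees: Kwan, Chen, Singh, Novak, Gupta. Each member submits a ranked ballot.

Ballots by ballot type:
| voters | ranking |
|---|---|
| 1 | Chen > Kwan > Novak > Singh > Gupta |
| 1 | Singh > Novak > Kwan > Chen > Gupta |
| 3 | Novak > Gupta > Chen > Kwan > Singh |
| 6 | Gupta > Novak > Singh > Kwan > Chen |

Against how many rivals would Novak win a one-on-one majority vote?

Novak against each rival (11 voters):
Novak vs Kwan: Novak wins 10–1.
Novak vs Chen: Novak is ranked higher on 1+3+6 = 10 ballots, Chen on 1. Novak wins 10–1.
Novak vs Singh: 1+3+6 = 10 for Novak, 1 for Singh — Novak by 10–1.
Novak vs Gupta: Gupta, 6–5.
Novak beats Kwan, Chen, Singh; loses to Gupta — 3 pairwise wins.

3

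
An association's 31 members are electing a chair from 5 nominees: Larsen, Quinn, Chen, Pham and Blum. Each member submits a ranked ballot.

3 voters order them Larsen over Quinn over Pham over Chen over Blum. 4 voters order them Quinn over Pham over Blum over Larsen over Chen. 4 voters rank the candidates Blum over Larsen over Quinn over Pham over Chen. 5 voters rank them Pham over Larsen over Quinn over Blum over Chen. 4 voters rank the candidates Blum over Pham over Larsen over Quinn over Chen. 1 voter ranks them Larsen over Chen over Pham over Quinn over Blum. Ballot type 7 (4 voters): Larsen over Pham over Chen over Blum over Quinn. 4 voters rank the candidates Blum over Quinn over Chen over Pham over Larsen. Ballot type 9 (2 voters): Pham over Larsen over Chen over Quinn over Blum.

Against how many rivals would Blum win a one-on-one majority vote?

Blum against each rival (31 voters):
Blum vs Larsen: 16 to 15, Blum.
Blum–Quinn: Blum 16–15.
Blum vs Chen: Blum is ranked higher on 4+4+5+4+4 = 21 ballots, Chen on 10. Blum wins 21–10.
Blum–Pham: Pham 19–12.
Blum beats Larsen, Quinn, Chen; loses to Pham — 3 pairwise wins.

3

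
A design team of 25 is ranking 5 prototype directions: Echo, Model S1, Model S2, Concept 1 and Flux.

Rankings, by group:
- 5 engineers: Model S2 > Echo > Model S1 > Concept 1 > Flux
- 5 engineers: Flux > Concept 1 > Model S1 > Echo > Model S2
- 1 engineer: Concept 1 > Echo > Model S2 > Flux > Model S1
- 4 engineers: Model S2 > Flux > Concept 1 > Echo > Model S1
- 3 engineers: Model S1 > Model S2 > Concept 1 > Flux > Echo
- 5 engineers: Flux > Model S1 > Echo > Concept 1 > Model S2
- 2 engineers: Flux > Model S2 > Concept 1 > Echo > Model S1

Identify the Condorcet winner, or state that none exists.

Pairwise majorities:
Echo vs Model S1: Echo preferred on 5+1+4+2 = 12 ballots; Model S1 wins 13–12.
Echo vs Model S2: Echo preferred on 5+1+5 = 11 ballots; Model S2 wins 14–11.
Echo vs Concept 1: Echo is ranked higher on 5+5 = 10 ballots, Concept 1 on 15. Concept 1 wins 15–10.
Echo vs Flux: Echo is ranked higher on 5+1 = 6 ballots, Flux on 19. Flux wins 19–6.
Model S1 vs Model S2: Model S1 preferred on 5+3+5 = 13 ballots; Model S1 wins 13–12.
Model S1 vs Concept 1: Model S1 is ranked higher on 5+3+5 = 13 ballots, Concept 1 on 12. Model S1 wins 13–12.
Model S1 vs Flux: Model S1 is ranked higher on 5+3 = 8 ballots, Flux on 17. Flux wins 17–8.
Model S2 vs Concept 1: 14 to 11, Model S2.
Model S2 vs Flux: Model S2 is ranked higher on 5+1+4+3 = 13 ballots, Flux on 12. Model S2 wins 13–12.
Concept 1 vs Flux: Concept 1 preferred on 5+1+3 = 9 ballots; Flux wins 16–9.
Each design drops at least one matchup (Echo loses to Model S1; Model S1 loses to Flux; Model S2 loses to Model S1; Concept 1 loses to Model S1; Flux loses to Model S2); the cycle Model S1 > Model S2 > Flux > Model S1 rules out a Condorcet winner.

none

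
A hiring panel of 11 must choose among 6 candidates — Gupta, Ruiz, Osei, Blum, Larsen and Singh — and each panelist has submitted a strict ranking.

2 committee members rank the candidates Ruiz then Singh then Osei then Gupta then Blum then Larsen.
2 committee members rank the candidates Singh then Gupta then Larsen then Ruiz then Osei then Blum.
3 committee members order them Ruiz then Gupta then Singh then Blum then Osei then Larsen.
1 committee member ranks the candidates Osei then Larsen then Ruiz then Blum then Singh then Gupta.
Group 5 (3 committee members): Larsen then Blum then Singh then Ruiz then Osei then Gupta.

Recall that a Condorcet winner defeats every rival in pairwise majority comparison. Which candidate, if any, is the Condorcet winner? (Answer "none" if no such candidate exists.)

Head-to-head results (11 committee members):
Gupta vs Ruiz: 2 for Gupta, 9 for Ruiz — Ruiz by 9–2.
Gupta vs Osei: 5 to 6, Osei.
Gupta vs Blum: Gupta is ranked higher on 2+2+3 = 7 ballots, Blum on 4. Gupta wins 7–4.
Gupta vs Larsen: Gupta is ranked higher on 2+2+3 = 7 ballots, Larsen on 4. Gupta wins 7–4.
Gupta vs Singh: Gupta is ranked higher on 3 ballots, Singh on 8. Singh wins 8–3.
Ruiz vs Osei: Ruiz is ranked higher on 2+2+3+3 = 10 ballots, Osei on 1. Ruiz wins 10–1.
Ruiz vs Blum: Ruiz is ranked higher on 2+2+3+1 = 8 ballots, Blum on 3. Ruiz wins 8–3.
Ruiz vs Larsen: Ruiz preferred on 2+3 = 5 ballots; Larsen wins 6–5.
Ruiz vs Singh: 2+3+1 = 6 for Ruiz, 5 for Singh — Ruiz by 6–5.
Osei vs Blum: 5 to 6, Blum.
Osei vs Larsen: 2+3+1 = 6 for Osei, 5 for Larsen — Osei by 6–5.
Osei vs Singh: 1 for Osei, 10 for Singh — Singh by 10–1.
Blum vs Larsen: Blum is ranked higher on 2+3 = 5 ballots, Larsen on 6. Larsen wins 6–5.
Blum vs Singh: Blum is ranked higher on 1+3 = 4 ballots, Singh on 7. Singh wins 7–4.
Larsen vs Singh: Larsen preferred on 1+3 = 4 ballots; Singh wins 7–4.
No candidate is unbeaten: Gupta loses to Ruiz; Ruiz loses to Larsen; Osei loses to Ruiz; Blum loses to Gupta; Larsen loses to Gupta; Singh loses to Ruiz. In particular Gupta → Blum → Osei → Gupta is a majority cycle — no Condorcet winner exists.

none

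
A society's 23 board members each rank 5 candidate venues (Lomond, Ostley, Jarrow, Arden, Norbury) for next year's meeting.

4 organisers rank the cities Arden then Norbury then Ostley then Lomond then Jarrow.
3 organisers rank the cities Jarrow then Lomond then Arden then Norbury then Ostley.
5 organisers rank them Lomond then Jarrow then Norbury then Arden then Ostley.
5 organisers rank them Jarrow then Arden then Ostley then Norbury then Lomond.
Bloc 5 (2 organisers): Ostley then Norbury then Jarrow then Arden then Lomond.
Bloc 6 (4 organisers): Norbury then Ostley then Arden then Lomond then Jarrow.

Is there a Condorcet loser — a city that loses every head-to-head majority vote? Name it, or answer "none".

none

Pairwise majorities:
Lomond vs Ostley: Lomond preferred on 3+5 = 8 ballots; Ostley wins 15–8.
Lomond vs Jarrow: Lomond wins 13–10.
Lomond vs Arden: Arden wins 15–8.
Lomond vs Norbury: Lomond preferred on 3+5 = 8 ballots; Norbury wins 15–8.
Ostley vs Jarrow: Ostley is ranked higher on 4+2+4 = 10 ballots, Jarrow on 13. Jarrow wins 13–10.
Ostley vs Arden: Ostley is ranked higher on 2+4 = 6 ballots, Arden on 17. Arden wins 17–6.
Ostley vs Norbury: Norbury, 16–7.
Jarrow vs Arden: 15 to 8, Jarrow.
Jarrow vs Norbury: 3+5+5 = 13 for Jarrow, 10 for Norbury — Jarrow by 13–10.
Arden–Norbury: Arden 12–11.
No city is winless: Lomond beats Jarrow; Ostley beats Lomond; Jarrow beats Ostley; Arden beats Lomond; Norbury beats Lomond. There is no Condorcet loser.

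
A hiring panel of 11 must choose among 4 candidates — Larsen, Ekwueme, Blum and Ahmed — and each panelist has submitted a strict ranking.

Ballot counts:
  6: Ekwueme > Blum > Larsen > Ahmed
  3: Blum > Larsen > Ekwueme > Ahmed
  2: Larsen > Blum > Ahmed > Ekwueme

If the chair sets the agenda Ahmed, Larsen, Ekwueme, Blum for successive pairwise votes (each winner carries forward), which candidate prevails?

Round 1: Ahmed vs Larsen — 0–11, Larsen advances.
Round 2: Larsen vs Ekwueme — 5–6, Ekwueme advances.
Round 3: Ekwueme vs Blum — 6–5, Ekwueme advances.
The agenda winner is Ekwueme.

Ekwueme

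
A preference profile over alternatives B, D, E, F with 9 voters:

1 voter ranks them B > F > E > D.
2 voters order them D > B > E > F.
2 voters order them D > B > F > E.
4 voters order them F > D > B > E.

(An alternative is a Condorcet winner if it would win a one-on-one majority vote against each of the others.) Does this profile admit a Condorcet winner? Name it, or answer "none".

none

Head-to-head results (9 voters):
B vs D: B is ranked higher on 1 ballot, D on 8. D wins 8–1.
B vs E: B, 9–0.
B vs F: B is ranked higher on 1+2+2 = 5 ballots, F on 4. B wins 5–4.
D vs E: D is ranked higher on 2+2+4 = 8 ballots, E on 1. D wins 8–1.
D vs F: F wins 5–4.
E–F: F 7–2.
No alternative is unbeaten: B loses to D; D loses to F; E loses to B; F loses to B. In particular B → F → D → B is a majority cycle — no Condorcet winner exists.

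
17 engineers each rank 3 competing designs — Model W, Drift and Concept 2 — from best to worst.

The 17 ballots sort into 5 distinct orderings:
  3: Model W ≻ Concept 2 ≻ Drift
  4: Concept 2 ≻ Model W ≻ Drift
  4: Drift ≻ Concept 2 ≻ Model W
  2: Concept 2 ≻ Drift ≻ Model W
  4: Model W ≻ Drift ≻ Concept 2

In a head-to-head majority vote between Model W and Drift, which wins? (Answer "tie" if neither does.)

Ballots ranking Model W above Drift: 3 + 4 + 4 = 11.
Ballots ranking Drift above Model W: 17 − 11 = 6.
Model W wins the head-to-head 11–6.

Model W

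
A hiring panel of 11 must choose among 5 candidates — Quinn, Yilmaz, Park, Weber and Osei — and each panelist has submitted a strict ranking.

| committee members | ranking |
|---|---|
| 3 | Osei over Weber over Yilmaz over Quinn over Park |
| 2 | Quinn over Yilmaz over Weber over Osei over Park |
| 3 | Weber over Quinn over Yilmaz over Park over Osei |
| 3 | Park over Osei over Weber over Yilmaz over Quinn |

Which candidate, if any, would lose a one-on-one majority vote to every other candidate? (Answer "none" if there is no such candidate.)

Head-to-head results (11 committee members):
Quinn vs Yilmaz: Quinn is ranked higher on 2+3 = 5 ballots, Yilmaz on 6. Yilmaz wins 6–5.
Quinn–Park: Quinn 8–3.
Quinn–Weber: Weber 9–2.
Quinn–Osei: Osei 6–5.
Yilmaz vs Park: 3+2+3 = 8 for Yilmaz, 3 for Park — Yilmaz by 8–3.
Yilmaz vs Weber: Weber, 9–2.
Yilmaz vs Osei: Osei, 6–5.
Park vs Weber: Weber, 8–3.
Park–Osei: Park 6–5.
Weber vs Osei: 5 to 6, Osei.
No candidate is winless: Quinn beats Park; Yilmaz beats Quinn; Park beats Osei; Weber beats Quinn; Osei beats Quinn. There is no Condorcet loser.

none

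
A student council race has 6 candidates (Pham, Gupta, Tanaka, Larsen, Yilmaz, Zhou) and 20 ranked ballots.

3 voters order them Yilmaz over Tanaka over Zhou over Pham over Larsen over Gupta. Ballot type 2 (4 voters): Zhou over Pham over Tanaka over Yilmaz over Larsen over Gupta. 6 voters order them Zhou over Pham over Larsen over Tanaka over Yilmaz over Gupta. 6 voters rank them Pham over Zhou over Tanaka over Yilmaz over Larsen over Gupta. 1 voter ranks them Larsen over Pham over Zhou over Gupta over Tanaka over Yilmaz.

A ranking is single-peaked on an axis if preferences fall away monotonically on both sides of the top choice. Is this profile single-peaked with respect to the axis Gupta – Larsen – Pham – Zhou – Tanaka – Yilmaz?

Axis positions: Gupta=1, Larsen=2, Pham=3, Zhou=4, Tanaka=5, Yilmaz=6.
Ballot type 1 (peak Yilmaz at position 6): ranking walks positions 6-5-4-3-2-1, expanding outward from the peak — single-peaked.
Ballot type 2 (peak Zhou at position 4): ranking walks positions 4-3-5-6-2-1, expanding outward from the peak — single-peaked.
Ballot type 3 (peak Zhou at position 4): ranking walks positions 4-3-2-5-6-1, expanding outward from the peak — single-peaked.
Ballot type 4 (peak Pham at position 3): ranking walks positions 3-4-5-6-2-1, expanding outward from the peak — single-peaked.
Ballot type 5 (peak Larsen at position 2): ranking walks positions 2-3-4-1-5-6, expanding outward from the peak — single-peaked.
Every ranking is single-peaked on this axis.

yes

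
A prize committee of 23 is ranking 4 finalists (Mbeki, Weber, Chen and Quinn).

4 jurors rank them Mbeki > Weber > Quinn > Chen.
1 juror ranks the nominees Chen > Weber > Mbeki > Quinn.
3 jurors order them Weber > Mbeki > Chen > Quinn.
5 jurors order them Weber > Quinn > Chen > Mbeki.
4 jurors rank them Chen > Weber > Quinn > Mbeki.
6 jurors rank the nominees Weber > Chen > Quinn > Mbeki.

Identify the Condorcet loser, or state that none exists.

Mbeki

Head-to-head results (23 jurors):
Mbeki vs Weber: Weber, 19–4.
Mbeki vs Chen: Mbeki is ranked higher on 4+3 = 7 ballots, Chen on 16. Chen wins 16–7.
Mbeki vs Quinn: 4+1+3 = 8 for Mbeki, 15 for Quinn — Quinn by 15–8.
Weber vs Chen: Weber, 18–5.
Weber vs Quinn: 23 to 0, Weber.
Chen–Quinn: Chen 14–9.
Only Mbeki has no wins; Mbeki is the Condorcet loser.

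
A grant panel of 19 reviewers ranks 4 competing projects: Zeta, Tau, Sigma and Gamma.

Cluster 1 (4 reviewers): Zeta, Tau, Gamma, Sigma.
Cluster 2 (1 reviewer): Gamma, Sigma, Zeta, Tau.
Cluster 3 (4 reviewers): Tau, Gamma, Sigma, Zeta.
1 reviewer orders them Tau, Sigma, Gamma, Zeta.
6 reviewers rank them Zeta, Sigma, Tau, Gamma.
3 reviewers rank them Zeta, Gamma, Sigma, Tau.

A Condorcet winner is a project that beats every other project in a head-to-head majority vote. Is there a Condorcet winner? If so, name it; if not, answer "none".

Zeta

Check each pair by majority over 19 ballots:
Zeta vs Tau: 14 to 5, Zeta.
Zeta vs Sigma: Zeta wins 13–6.
Zeta vs Gamma: Zeta wins 13–6.
Tau vs Sigma: 9 to 10, Sigma.
Tau vs Gamma: 15 to 4, Tau.
Sigma vs Gamma: Gamma wins 12–7.
Zeta beats each of Tau, Sigma, Gamma — Zeta is the Condorcet winner.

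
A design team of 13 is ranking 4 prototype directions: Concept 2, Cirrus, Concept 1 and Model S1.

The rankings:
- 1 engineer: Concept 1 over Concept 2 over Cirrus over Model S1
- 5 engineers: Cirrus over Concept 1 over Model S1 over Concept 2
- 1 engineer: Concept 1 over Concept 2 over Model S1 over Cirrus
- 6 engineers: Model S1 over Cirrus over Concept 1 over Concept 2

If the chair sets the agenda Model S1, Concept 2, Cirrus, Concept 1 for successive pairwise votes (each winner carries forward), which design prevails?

Concept 1

Round 1: Model S1 vs Concept 2 — 11–2, Model S1 advances.
Round 2: Model S1 vs Cirrus — 7–6, Model S1 advances.
Round 3: Model S1 vs Concept 1 — 6–7, Concept 1 advances.
The agenda winner is Concept 1.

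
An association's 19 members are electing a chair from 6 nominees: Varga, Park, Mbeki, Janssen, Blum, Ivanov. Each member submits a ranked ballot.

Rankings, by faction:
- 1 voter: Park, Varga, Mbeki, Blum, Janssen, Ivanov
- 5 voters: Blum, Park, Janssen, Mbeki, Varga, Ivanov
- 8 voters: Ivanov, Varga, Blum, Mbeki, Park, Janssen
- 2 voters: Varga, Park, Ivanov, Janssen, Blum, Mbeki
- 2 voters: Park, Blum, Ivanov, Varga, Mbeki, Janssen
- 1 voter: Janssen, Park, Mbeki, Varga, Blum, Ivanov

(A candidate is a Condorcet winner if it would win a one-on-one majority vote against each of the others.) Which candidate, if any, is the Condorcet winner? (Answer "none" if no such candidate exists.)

Pairwise majorities:
Varga vs Park: 10 to 9, Varga.
Varga vs Mbeki: Varga is ranked higher on 1+8+2+2 = 13 ballots, Mbeki on 6. Varga wins 13–6.
Varga vs Janssen: Varga wins 13–6.
Varga vs Blum: Varga preferred on 1+8+2+1 = 12 ballots; Varga wins 12–7.
Varga vs Ivanov: 9 to 10, Ivanov.
Park vs Mbeki: Park, 11–8.
Park–Janssen: Park 18–1.
Park–Blum: Blum 13–6.
Park vs Ivanov: Park is ranked higher on 1+5+2+2+1 = 11 ballots, Ivanov on 8. Park wins 11–8.
Mbeki vs Janssen: Mbeki preferred on 1+8+2 = 11 ballots; Mbeki wins 11–8.
Mbeki vs Blum: Blum wins 17–2.
Mbeki vs Ivanov: 1+5+1 = 7 for Mbeki, 12 for Ivanov — Ivanov by 12–7.
Janssen vs Blum: 3 to 16, Blum.
Janssen–Ivanov: Ivanov 12–7.
Blum vs Ivanov: Blum is ranked higher on 1+5+2+1 = 9 ballots, Ivanov on 10. Ivanov wins 10–9.
Each candidate drops at least one matchup (Varga loses to Ivanov; Park loses to Varga; Mbeki loses to Varga; Janssen loses to Varga; Blum loses to Varga; Ivanov loses to Park); the cycle Varga > Park > Ivanov > Varga rules out a Condorcet winner.

none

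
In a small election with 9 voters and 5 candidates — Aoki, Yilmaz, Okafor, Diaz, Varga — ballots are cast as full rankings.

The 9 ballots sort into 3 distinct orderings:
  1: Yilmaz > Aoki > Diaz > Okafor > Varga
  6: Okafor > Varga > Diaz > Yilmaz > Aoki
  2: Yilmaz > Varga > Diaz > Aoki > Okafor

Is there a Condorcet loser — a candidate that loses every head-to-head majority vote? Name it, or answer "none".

Pairwise majorities:
Aoki vs Yilmaz: Yilmaz wins 9–0.
Aoki–Okafor: Okafor 6–3.
Aoki vs Diaz: Aoki is ranked higher on 1 ballot, Diaz on 8. Diaz wins 8–1.
Aoki vs Varga: Varga wins 8–1.
Yilmaz vs Okafor: 1+2 = 3 for Yilmaz, 6 for Okafor — Okafor by 6–3.
Yilmaz vs Diaz: Diaz wins 6–3.
Yilmaz vs Varga: Yilmaz preferred on 1+2 = 3 ballots; Varga wins 6–3.
Okafor vs Diaz: Okafor, 6–3.
Okafor–Varga: Okafor 7–2.
Diaz vs Varga: 1 to 8, Varga.
Aoki loses to every other candidate — it is the Condorcet loser.

Aoki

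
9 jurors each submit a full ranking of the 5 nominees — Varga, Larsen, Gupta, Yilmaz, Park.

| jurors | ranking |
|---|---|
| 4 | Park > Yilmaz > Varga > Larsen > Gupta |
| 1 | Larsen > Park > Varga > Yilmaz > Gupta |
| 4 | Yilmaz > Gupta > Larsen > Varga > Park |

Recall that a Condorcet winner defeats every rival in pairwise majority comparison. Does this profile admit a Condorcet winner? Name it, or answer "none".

Check each pair by majority over 9 ballots:
Varga vs Larsen: 4 for Varga, 5 for Larsen — Larsen by 5–4.
Varga vs Gupta: Varga is ranked higher on 4+1 = 5 ballots, Gupta on 4. Varga wins 5–4.
Varga vs Yilmaz: Varga preferred on 1 ballot; Yilmaz wins 8–1.
Varga–Park: Park 5–4.
Larsen vs Gupta: 5 to 4, Larsen.
Larsen vs Yilmaz: 1 to 8, Yilmaz.
Larsen vs Park: Larsen, 5–4.
Gupta vs Yilmaz: 0 for Gupta, 9 for Yilmaz — Yilmaz by 9–0.
Gupta vs Park: Park, 5–4.
Yilmaz vs Park: Park wins 5–4.
No nominee is unbeaten: Varga loses to Larsen; Larsen loses to Yilmaz; Gupta loses to Varga; Yilmaz loses to Park; Park loses to Larsen. In particular Larsen → Park → Yilmaz → Larsen is a majority cycle — no Condorcet winner exists.

none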